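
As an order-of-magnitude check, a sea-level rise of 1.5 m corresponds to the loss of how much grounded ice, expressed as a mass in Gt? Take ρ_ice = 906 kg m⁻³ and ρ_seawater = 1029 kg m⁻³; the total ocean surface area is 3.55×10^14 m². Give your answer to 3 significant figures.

≈ 5.48×10^5 Gt

Required water volume = Δh × A = 1.5 m × 3.55×10^14 m² = 5.325×10^14 m³.
ρ_w = 1029 kg m⁻³, so the mass of water = 5.325×10^14 m³ × 1029 kg m⁻³ = 5.479×10^17 kg = 5.48×10^5 Gt (and the same mass of ice, by conservation).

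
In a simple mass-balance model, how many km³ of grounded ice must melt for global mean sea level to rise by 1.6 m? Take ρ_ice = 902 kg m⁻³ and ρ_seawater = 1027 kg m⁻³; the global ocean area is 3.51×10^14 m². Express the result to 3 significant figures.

≈ 6.39×10^5 km³

Required water volume = Δh × A = 1.6 m × 3.51×10^14 m² = 5.616×10^14 m³ = 5.616×10^5 km³.
Ice volume = water volume × ρ_w/ρ_ice = 5.616×10^5 × 1027/902 = 6.39×10^5 km³.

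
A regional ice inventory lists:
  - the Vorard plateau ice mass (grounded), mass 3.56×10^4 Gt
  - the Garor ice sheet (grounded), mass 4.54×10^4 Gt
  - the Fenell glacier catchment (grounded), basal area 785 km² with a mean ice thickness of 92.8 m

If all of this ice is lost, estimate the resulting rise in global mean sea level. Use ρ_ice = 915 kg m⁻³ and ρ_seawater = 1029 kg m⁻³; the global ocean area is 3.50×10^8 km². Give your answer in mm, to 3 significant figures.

≈ 225 mm

Vorard: 3.56×10^4 Gt = 3.560×10^16 kg; dividing by ρ_w = 1029 kg m⁻³ gives 3.460×10^13 m³ of water.
Garor: 4.54×10^4 Gt = 4.540×10^16 kg; dividing by ρ_w = 1029 kg m⁻³ gives 4.412×10^13 m³ of water.
Fenell: ice volume = 785 km² × 92.8 m = 72.85 km³; 72.85 × (915/1029) = 64.78 km³ of water.
Total added water ≈ 7.878×10^13 m³ over 3.50×10^14 m² → Δh = 0.225 m = 225 mm.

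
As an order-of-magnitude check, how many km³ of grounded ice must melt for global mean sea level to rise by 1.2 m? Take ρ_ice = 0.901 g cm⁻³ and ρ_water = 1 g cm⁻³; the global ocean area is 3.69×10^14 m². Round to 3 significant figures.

≈ 4.91×10^5 km³

Required water volume = Δh × A = 1.2 m × 3.69×10^14 m² = 4.428×10^14 m³ = 4.428×10^5 km³.
Ice volume = water volume × ρ_w/ρ_ice = 4.428×10^5 × 1000/901 = 4.91×10^5 km³.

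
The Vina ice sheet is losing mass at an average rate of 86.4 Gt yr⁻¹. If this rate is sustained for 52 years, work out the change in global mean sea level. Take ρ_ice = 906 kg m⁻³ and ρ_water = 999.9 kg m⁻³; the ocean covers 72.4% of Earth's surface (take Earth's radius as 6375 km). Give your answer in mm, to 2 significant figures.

≈ 12 mm

Total mass lost = 86.4 Gt/yr × 52 yr = 4493 Gt = 4.493×10^15 kg.
ρ_w = 999.9 kg m⁻³, so water volume = 4.493×10^15 / 999.9 = 4.493×10^12 m³.
Δh = 4.493×10^12 / 3.70×10^14 = 0.0122 m = 12 mm.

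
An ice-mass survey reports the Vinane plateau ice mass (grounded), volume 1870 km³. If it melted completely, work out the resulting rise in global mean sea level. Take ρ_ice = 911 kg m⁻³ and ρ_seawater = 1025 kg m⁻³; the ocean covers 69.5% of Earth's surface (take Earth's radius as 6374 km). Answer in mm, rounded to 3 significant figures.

≈ 4.68 mm

Vinane: 1870 km³ × (911/1025) = 1662 km³ of water.
Spread over 3.55×10^14 m² of ocean, Δh = 1.662×10^12 / 3.55×10^14 = 4.68×10^-3 m = 4.68 mm.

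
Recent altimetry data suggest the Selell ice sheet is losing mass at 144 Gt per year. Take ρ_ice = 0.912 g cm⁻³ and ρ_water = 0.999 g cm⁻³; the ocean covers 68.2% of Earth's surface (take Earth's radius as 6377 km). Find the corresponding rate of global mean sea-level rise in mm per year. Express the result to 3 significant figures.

≈ 0.414 mm/yr

ρ_w = 0.999 g cm⁻³ = 999 kg m⁻³. Annual water volume added = 144 Gt / ρ_w = 1.440×10^14 kg / 999 kg m⁻³ = 1.441×10^11 m³.
Δh per year = 1.441×10^11 / 3.49×10^14 = 4.14×10^-4 m = 0.414 mm.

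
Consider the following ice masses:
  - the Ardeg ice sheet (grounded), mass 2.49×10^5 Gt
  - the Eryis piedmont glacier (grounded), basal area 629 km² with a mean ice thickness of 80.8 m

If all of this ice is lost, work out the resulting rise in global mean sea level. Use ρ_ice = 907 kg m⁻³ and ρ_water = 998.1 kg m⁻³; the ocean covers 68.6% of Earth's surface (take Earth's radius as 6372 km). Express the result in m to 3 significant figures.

Ardeg: 2.49×10^5 Gt = 2.490×10^17 kg; dividing by ρ_w = 998.1 kg m⁻³ gives 2.495×10^14 m³ of water.
Eryis: ice volume = 629 km² × 80.8 m = 50.82 km³; 50.82 × (907/998.1) = 46.18 km³ of water.
Total added water ≈ 2.495×10^14 m³ over 3.50×10^14 m² → Δh = 0.713 m.

≈ 0.713 m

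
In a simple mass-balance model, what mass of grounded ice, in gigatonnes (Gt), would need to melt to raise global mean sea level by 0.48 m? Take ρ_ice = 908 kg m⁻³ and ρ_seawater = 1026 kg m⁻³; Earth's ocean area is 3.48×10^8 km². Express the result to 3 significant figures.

≈ 1.71×10^5 Gt

Required water volume = Δh × A = 0.48 m × 3.48×10^14 m² = 1.670×10^14 m³.
ρ_w = 1026 kg m⁻³, so the mass of water = 1.670×10^14 m³ × 1026 kg m⁻³ = 1.714×10^17 kg = 1.71×10^5 Gt (and the same mass of ice, by conservation).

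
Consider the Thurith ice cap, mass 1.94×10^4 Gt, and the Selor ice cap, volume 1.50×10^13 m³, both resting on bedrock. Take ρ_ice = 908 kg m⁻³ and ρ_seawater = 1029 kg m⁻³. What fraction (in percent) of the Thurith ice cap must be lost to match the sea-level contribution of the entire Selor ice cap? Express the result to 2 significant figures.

Equal sea-level rise means equal mass of meltwater, i.e. equal mass of ice lost.
Ice mass of Selor: 1.362×10^16 kg; ice mass of Thurith: 1.940×10^16 kg.
Fraction required = 1.362×10^16 / 1.940×10^16 = 0.702 → 70 %.

≈ 70 %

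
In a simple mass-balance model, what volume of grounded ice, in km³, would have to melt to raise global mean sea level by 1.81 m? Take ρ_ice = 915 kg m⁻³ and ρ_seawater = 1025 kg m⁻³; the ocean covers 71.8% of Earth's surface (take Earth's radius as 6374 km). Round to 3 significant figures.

≈ 7.43×10^5 km³

Required water volume = Δh × A = 1.81 m × 3.67×10^14 m² = 6.635×10^14 m³ = 6.635×10^5 km³.
Ice volume = water volume × ρ_w/ρ_ice = 6.635×10^5 × 1025/915 = 7.43×10^5 km³.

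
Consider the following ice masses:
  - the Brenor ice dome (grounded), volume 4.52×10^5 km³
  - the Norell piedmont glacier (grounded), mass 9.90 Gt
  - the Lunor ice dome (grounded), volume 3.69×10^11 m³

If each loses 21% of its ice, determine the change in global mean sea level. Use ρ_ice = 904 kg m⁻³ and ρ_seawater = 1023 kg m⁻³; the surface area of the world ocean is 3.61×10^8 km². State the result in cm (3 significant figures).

Brenor: 0.21 × 4.52×10^5 km³ × (904/1023) = 8.388×10^4 km³ of water.
Norell: 0.21 × 9.90 Gt = 2.079×10^12 kg; dividing by ρ_w = 1023 kg m⁻³ gives 2.032×10^9 m³ of water.
Lunor: 0.21 × 3.69×10^11 m³ × (904/1023) = 6.848×10^10 m³ of water.
Total added water ≈ 8.395×10^13 m³ over 3.61×10^14 m² → Δh = 0.233 m = 23.3 cm.

≈ 23.3 cm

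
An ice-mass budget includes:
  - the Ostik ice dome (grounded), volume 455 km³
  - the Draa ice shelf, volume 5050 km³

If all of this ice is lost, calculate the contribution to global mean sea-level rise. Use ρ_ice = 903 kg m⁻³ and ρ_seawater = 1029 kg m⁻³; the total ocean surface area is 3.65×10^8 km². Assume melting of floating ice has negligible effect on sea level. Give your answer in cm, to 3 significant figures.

Ostik: 455 km³ × (903/1029) = 399.3 km³ of water.
The Draa ice shelf is floating and already displaces its own weight of water, so its melt adds essentially nothing to sea level.
Total added water ≈ 3.993×10^11 m³ over 3.65×10^14 m² → Δh = 1.09×10^-3 m = 0.109 cm.

≈ 0.109 cm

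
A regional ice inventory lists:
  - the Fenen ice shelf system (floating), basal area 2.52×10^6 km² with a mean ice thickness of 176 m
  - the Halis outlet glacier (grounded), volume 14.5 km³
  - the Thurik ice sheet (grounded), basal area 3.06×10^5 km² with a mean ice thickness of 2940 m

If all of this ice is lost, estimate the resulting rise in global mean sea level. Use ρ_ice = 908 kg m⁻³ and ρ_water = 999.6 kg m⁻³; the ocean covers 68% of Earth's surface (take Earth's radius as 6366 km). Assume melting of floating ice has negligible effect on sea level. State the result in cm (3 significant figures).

The Fenen ice shelf system is floating and already displaces its own weight of water, so its melt adds essentially nothing to sea level.
Halis: 14.5 km³ × (908/999.6) = 13.17 km³ of water.
Thurik: ice volume = 3.06×10^5 km² × 2940 m = 8.996×10^5 km³; 8.996×10^5 × (908/999.6) = 8.172×10^5 km³ of water.
Total added water ≈ 8.172×10^14 m³ over 3.46×10^14 m² → Δh = 2.36 m = 236 cm.

≈ 236 cm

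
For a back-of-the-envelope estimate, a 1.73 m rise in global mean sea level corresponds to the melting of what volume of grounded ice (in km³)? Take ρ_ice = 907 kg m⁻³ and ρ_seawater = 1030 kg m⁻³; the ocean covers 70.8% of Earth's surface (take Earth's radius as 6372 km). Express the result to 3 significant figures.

Required water volume = Δh × A = 1.73 m × 3.61×10^14 m² = 6.249×10^14 m³ = 6.249×10^5 km³.
Ice volume = water volume × ρ_w/ρ_ice = 6.249×10^5 × 1030/907 = 7.10×10^5 km³.

≈ 7.10×10^5 km³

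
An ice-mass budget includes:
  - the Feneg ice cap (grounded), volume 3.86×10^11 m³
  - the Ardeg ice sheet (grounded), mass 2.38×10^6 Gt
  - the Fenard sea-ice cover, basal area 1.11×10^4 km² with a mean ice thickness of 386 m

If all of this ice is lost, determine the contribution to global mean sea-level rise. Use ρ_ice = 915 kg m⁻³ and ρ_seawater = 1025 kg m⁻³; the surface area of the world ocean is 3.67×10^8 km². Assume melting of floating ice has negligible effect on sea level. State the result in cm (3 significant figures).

≈ 633 cm

Feneg: 3.86×10^11 m³ × (915/1025) = 3.446×10^11 m³ of water.
Ardeg: 2.38×10^6 Gt = 2.380×10^18 kg; dividing by ρ_w = 1025 kg m⁻³ gives 2.322×10^15 m³ of water.
The Fenard sea-ice cover is floating and already displaces its own weight of water, so its melt adds essentially nothing to sea level.
Total added water ≈ 2.322×10^15 m³ over 3.67×10^14 m² → Δh = 6.33 m = 633 cm.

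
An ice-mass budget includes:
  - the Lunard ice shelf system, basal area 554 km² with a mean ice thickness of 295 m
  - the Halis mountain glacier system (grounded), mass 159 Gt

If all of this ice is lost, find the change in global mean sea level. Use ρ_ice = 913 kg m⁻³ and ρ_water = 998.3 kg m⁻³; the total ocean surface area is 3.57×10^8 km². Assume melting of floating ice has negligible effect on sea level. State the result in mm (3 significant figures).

≈ 0.446 mm

The Lunard ice shelf system is floating and already displaces its own weight of water, so its melt adds essentially nothing to sea level.
Halis: 159 Gt = 1.590×10^14 kg; dividing by ρ_w = 998.3 kg m⁻³ gives 1.593×10^11 m³ of water.
Total added water ≈ 1.593×10^11 m³ over 3.57×10^14 m² → Δh = 4.46×10^-4 m = 0.446 mm.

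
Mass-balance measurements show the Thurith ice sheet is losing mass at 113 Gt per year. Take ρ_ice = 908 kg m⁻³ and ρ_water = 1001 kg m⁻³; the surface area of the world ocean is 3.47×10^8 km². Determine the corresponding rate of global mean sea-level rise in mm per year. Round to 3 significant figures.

ρ_w = 1001 kg m⁻³. Annual water volume added = 113 Gt / ρ_w = 1.130×10^14 kg / 1001 kg m⁻³ = 1.129×10^11 m³.
Δh per year = 1.129×10^11 / 3.47×10^14 = 3.25×10^-4 m = 0.325 mm.

≈ 0.325 mm/yr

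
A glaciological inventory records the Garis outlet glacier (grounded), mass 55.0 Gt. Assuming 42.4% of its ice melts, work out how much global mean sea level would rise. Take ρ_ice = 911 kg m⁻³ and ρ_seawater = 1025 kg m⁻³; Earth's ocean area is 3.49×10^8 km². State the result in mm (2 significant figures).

≈ 0.065 mm

Garis: 0.424 × 55.0 Gt = 2.332×10^13 kg; dividing by ρ_w = 1025 kg m⁻³ gives 2.275×10^10 m³ of water.
Spread over 3.49×10^14 m² of ocean, Δh = 2.275×10^10 / 3.49×10^14 = 6.52×10^-5 m = 0.065 mm.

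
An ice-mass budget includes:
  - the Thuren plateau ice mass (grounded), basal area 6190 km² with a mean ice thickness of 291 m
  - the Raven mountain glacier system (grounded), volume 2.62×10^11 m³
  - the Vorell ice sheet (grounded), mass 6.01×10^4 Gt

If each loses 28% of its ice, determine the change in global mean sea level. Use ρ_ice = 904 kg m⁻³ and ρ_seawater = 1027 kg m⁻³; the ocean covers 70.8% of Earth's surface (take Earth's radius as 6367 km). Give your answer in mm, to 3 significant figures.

Thuren: ice volume = 6190 km² × 291 m = 1801 km³; 0.28 × 1801 × (904/1027) = 444.0 km³ of water.
Raven: 0.28 × 2.62×10^11 m³ × (904/1027) = 6.457×10^10 m³ of water.
Vorell: 0.28 × 6.01×10^4 Gt = 1.683×10^16 kg; dividing by ρ_w = 1027 kg m⁻³ gives 1.639×10^13 m³ of water.
Total added water ≈ 1.689×10^13 m³ over 3.61×10^14 m² → Δh = 0.0468 m = 46.8 mm.

≈ 46.8 mm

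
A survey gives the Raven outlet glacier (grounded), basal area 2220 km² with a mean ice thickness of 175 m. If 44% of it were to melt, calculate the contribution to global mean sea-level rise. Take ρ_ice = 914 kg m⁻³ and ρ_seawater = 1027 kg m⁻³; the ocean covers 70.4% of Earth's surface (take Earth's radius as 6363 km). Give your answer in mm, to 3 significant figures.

Raven: ice volume = 2220 km² × 175 m = 388.5 km³; 0.44 × 388.5 × (914/1027) = 152.1 km³ of water.
Spread over 3.58×10^14 m² of ocean, Δh = 1.521×10^11 / 3.58×10^14 = 4.25×10^-4 m = 0.425 mm.

≈ 0.425 mm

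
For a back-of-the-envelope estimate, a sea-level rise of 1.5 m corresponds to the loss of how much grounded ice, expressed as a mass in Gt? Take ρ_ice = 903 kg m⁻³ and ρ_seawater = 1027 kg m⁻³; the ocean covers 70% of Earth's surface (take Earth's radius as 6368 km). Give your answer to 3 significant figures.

≈ 5.50×10^5 Gt

Required water volume = Δh × A = 1.5 m × 3.57×10^14 m² = 5.351×10^14 m³.
ρ_w = 1027 kg m⁻³, so the mass of water = 5.351×10^14 m³ × 1027 kg m⁻³ = 5.495×10^17 kg = 5.50×10^5 Gt (and the same mass of ice, by conservation).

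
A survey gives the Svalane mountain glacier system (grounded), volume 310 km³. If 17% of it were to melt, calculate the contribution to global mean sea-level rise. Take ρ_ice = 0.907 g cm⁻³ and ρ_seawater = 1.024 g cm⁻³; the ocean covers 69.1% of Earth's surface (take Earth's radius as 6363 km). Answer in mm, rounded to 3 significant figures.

≈ 0.133 mm

Svalane: 0.17 × 310 km³ × (907/1024) = 46.68 km³ of water.
Spread over 3.52×10^14 m² of ocean, Δh = 4.668×10^10 / 3.52×10^14 = 1.33×10^-4 m = 0.133 mm.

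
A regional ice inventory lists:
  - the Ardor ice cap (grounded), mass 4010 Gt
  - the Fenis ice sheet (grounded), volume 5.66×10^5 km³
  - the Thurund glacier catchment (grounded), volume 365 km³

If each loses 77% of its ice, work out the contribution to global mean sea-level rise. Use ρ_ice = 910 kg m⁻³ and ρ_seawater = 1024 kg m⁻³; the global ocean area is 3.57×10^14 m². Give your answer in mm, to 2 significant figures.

≈ 1100 mm

Ardor: 0.77 × 4010 Gt = 3.088×10^15 kg; dividing by ρ_w = 1024 kg m⁻³ gives 3.015×10^12 m³ of water.
Fenis: 0.77 × 5.66×10^5 km³ × (910/1024) = 3.873×10^5 km³ of water.
Thurund: 0.77 × 365 km³ × (910/1024) = 249.8 km³ of water.
Total added water ≈ 3.906×10^14 m³ over 3.57×10^14 m² → Δh = 1.09 m = 1100 mm.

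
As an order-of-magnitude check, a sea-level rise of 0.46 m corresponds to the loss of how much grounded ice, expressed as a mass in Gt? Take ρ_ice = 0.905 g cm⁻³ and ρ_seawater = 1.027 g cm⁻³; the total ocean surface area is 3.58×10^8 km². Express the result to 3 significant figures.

Required water volume = Δh × A = 0.46 m × 3.58×10^14 m² = 1.647×10^14 m³.
ρ_w = 1.027 g cm⁻³ = 1027 kg m⁻³, so the mass of water = 1.647×10^14 m³ × 1027 kg m⁻³ = 1.691×10^17 kg = 1.69×10^5 Gt (and the same mass of ice, by conservation).

≈ 1.69×10^5 Gt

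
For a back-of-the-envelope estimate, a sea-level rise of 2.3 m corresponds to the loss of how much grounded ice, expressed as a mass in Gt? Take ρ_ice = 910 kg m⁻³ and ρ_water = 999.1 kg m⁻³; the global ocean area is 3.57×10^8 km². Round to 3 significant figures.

≈ 8.20×10^5 Gt

Required water volume = Δh × A = 2.3 m × 3.57×10^14 m² = 8.211×10^14 m³.
ρ_w = 999.1 kg m⁻³, so the mass of water = 8.211×10^14 m³ × 999.1 kg m⁻³ = 8.204×10^17 kg = 8.20×10^5 Gt (and the same mass of ice, by conservation).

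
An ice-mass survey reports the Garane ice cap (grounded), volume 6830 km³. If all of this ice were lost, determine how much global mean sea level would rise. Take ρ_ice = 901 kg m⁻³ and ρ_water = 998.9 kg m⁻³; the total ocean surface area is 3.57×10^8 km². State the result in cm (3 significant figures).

Garane: 6830 km³ × (901/998.9) = 6161 km³ of water.
Spread over 3.57×10^14 m² of ocean, Δh = 6.161×10^12 / 3.57×10^14 = 0.0173 m = 1.73 cm.

≈ 1.73 cm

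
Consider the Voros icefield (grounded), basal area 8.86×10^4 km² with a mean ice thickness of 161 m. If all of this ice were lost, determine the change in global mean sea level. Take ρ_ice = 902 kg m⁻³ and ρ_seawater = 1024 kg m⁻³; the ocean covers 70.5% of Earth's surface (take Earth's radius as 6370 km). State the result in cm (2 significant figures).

Voros: ice volume = 8.86×10^4 km² × 161 m = 1.426×10^4 km³; 1.426×10^4 × (902/1024) = 1.257×10^4 km³ of water.
Spread over 3.59×10^14 m² of ocean, Δh = 1.257×10^13 / 3.59×10^14 = 0.0350 m = 3.5 cm.

≈ 3.5 cm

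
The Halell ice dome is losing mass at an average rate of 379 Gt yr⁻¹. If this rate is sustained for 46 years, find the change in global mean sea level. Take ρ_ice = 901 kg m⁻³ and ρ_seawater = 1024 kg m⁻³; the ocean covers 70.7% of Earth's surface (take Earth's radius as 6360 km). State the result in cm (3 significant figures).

≈ 4.74 cm

Total mass lost = 379 Gt/yr × 46 yr = 1.743×10^4 Gt = 1.743×10^16 kg.
ρ_w = 1024 kg m⁻³, so water volume = 1.743×10^16 / 1024 = 1.703×10^13 m³.
Δh = 1.703×10^13 / 3.59×10^14 = 0.0474 m = 4.74 cm.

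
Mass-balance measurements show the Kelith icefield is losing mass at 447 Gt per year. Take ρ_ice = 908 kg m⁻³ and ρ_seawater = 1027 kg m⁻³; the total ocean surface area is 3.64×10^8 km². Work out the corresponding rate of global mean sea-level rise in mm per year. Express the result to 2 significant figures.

ρ_w = 1027 kg m⁻³. Annual water volume added = 447 Gt / ρ_w = 4.470×10^14 kg / 1027 kg m⁻³ = 4.352×10^11 m³.
Δh per year = 4.352×10^11 / 3.64×10^14 = 1.20×10^-3 m = 1.2 mm.

≈ 1.2 mm/yr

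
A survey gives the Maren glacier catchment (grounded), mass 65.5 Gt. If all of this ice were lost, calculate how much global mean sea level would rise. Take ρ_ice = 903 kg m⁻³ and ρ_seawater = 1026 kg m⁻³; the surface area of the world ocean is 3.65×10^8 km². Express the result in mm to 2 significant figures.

Maren: 65.5 Gt = 6.550×10^13 kg; dividing by ρ_w = 1026 kg m⁻³ gives 6.384×10^10 m³ of water.
Spread over 3.65×10^14 m² of ocean, Δh = 6.384×10^10 / 3.65×10^14 = 1.75×10^-4 m = 0.17 mm.

≈ 0.17 mm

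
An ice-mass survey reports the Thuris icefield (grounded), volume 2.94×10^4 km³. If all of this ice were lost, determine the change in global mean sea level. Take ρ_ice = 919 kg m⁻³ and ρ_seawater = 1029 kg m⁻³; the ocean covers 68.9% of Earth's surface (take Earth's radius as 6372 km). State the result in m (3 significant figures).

Thuris: 2.94×10^4 km³ × (919/1029) = 2.626×10^4 km³ of water.
Spread over 3.52×10^14 m² of ocean, Δh = 2.626×10^13 / 3.52×10^14 = 0.0747 m.

≈ 0.0747 m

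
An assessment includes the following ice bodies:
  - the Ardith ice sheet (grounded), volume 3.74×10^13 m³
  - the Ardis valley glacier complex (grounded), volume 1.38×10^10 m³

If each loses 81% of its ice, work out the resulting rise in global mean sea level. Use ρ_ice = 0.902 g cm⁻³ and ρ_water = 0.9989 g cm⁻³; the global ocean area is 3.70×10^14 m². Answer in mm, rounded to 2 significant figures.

Ardith: 0.81 × 3.74×10^13 m³ × (902/998.9) = 2.736×10^13 m³ of water.
Ardis: 0.81 × 1.38×10^10 m³ × (902/998.9) = 1.009×10^10 m³ of water.
Total added water ≈ 2.737×10^13 m³ over 3.70×10^14 m² → Δh = 0.0740 m = 74 mm.

≈ 74 mm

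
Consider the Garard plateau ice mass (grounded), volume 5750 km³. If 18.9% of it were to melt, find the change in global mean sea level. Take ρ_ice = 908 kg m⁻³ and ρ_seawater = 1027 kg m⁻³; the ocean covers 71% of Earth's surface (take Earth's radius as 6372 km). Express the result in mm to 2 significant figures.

Garard: 0.189 × 5750 km³ × (908/1027) = 960.8 km³ of water.
Spread over 3.62×10^14 m² of ocean, Δh = 9.608×10^11 / 3.62×10^14 = 2.65×10^-3 m = 2.7 mm.

≈ 2.7 mm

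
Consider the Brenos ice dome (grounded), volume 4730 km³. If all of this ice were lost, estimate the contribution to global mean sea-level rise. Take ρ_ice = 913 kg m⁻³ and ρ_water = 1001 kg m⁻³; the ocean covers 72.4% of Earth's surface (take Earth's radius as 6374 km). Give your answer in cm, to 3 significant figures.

≈ 1.17 cm

Brenos: 4730 km³ × (913/1001) = 4314 km³ of water.
Spread over 3.70×10^14 m² of ocean, Δh = 4.314×10^12 / 3.70×10^14 = 0.0117 m = 1.17 cm.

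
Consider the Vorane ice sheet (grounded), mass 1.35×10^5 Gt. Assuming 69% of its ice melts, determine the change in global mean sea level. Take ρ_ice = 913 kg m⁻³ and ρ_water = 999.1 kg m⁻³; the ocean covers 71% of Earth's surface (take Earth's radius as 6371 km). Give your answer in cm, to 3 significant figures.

Vorane: 0.69 × 1.35×10^5 Gt = 9.315×10^16 kg; dividing by ρ_w = 999.1 kg m⁻³ gives 9.323×10^13 m³ of water.
Spread over 3.62×10^14 m² of ocean, Δh = 9.323×10^13 / 3.62×10^14 = 0.257 m = 25.7 cm.

≈ 25.7 cm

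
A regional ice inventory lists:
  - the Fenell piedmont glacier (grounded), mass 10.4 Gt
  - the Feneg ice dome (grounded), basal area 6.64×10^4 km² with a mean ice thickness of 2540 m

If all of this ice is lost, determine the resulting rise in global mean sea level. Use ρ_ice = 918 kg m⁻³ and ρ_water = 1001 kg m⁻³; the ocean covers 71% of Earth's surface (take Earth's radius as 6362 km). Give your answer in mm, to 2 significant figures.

≈ 430 mm

Fenell: 10.4 Gt = 1.040×10^13 kg; dividing by ρ_w = 1001 kg m⁻³ gives 1.039×10^10 m³ of water.
Feneg: ice volume = 6.64×10^4 km² × 2540 m = 1.687×10^5 km³; 1.687×10^5 × (918/1001) = 1.547×10^5 km³ of water.
Total added water ≈ 1.547×10^14 m³ over 3.61×10^14 m² → Δh = 0.428 m = 430 mm.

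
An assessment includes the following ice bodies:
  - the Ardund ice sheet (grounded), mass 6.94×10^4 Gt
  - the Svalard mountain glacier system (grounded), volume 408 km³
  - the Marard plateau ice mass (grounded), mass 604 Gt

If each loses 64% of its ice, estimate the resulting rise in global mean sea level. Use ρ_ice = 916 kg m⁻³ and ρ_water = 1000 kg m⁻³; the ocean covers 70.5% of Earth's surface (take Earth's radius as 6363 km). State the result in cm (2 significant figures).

Ardund: 0.64 × 6.94×10^4 Gt = 4.442×10^16 kg; dividing by ρ_w = 1000 kg m⁻³ gives 4.442×10^13 m³ of water.
Svalard: 0.64 × 408 km³ × (916/1000) = 239.2 km³ of water.
Marard: 0.64 × 604 Gt = 3.866×10^14 kg; dividing by ρ_w = 1000 kg m⁻³ gives 3.866×10^11 m³ of water.
Total added water ≈ 4.504×10^13 m³ over 3.59×10^14 m² → Δh = 0.126 m = 13 cm.

≈ 13 cm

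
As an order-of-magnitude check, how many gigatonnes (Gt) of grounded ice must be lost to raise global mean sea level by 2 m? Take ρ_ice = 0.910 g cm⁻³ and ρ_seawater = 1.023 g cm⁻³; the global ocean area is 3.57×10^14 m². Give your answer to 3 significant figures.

Required water volume = Δh × A = 2 m × 3.57×10^14 m² = 7.140×10^14 m³.
ρ_w = 1.023 g cm⁻³ = 1023 kg m⁻³, so the mass of water = 7.140×10^14 m³ × 1023 kg m⁻³ = 7.304×10^17 kg = 7.30×10^5 Gt (and the same mass of ice, by conservation).

≈ 7.30×10^5 Gt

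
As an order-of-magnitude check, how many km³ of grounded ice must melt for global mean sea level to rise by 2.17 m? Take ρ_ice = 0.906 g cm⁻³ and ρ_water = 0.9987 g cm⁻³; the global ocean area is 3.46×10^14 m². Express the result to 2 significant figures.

≈ 8.3×10^5 km³

Required water volume = Δh × A = 2.17 m × 3.46×10^14 m² = 7.508×10^14 m³ = 7.508×10^5 km³.
Ice volume = water volume × ρ_w/ρ_ice = 7.508×10^5 × 998.7/906 = 8.3×10^5 km³.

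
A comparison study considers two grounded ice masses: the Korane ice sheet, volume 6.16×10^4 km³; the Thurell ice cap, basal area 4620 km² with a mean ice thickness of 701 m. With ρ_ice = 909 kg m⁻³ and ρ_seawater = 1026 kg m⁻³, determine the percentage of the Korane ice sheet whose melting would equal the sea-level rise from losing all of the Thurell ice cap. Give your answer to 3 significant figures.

Equal sea-level rise means equal mass of meltwater, i.e. equal mass of ice lost.
Ice mass of Thurell: 2.944×10^15 kg; ice mass of Korane: 5.599×10^16 kg.
Fraction required = 2.944×10^15 / 5.599×10^16 = 0.0526 → 5.26 %.

≈ 5.26 %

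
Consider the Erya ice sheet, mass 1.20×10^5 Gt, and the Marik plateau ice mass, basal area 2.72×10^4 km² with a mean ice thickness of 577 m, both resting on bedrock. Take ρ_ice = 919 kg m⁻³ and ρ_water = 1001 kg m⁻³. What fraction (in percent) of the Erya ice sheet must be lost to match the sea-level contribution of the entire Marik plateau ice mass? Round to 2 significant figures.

Equal sea-level rise means equal mass of meltwater, i.e. equal mass of ice lost.
Ice mass of Marik: 1.442×10^16 kg; ice mass of Erya: 1.200×10^17 kg.
Fraction required = 1.442×10^16 / 1.200×10^17 = 0.120 → 12 %.

≈ 12 %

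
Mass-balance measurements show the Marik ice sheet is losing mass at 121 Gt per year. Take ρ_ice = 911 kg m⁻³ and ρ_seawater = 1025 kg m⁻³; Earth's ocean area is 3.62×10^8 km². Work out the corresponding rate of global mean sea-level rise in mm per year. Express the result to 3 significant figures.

ρ_w = 1025 kg m⁻³. Annual water volume added = 121 Gt / ρ_w = 1.210×10^14 kg / 1025 kg m⁻³ = 1.180×10^11 m³.
Δh per year = 1.180×10^11 / 3.62×10^14 = 3.26×10^-4 m = 0.326 mm.

≈ 0.326 mm/yr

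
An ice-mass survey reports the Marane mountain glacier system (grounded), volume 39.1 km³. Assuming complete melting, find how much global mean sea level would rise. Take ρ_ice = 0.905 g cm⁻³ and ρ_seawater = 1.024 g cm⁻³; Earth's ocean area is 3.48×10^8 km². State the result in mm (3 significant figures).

Marane: 39.1 km³ × (905/1024) = 34.56 km³ of water.
Spread over 3.48×10^14 m² of ocean, Δh = 3.456×10^10 / 3.48×10^14 = 9.93×10^-5 m = 0.0993 mm.

≈ 0.0993 mm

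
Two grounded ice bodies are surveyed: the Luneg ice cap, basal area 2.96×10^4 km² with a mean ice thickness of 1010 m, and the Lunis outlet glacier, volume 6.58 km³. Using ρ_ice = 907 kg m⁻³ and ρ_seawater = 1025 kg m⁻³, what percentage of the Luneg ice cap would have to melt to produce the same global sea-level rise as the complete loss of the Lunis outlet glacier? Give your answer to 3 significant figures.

Equal sea-level rise means equal mass of meltwater, i.e. equal mass of ice lost.
Ice mass of Lunis: 5.968×10^12 kg; ice mass of Luneg: 2.712×10^16 kg.
Fraction required = 5.968×10^12 / 2.712×10^16 = 2.20×10^-4 → 0.0220 %.

≈ 0.0220 %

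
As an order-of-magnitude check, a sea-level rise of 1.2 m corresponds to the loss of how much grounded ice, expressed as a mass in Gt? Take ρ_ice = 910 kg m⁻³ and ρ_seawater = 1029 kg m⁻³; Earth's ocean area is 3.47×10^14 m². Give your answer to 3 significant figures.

Required water volume = Δh × A = 1.2 m × 3.47×10^14 m² = 4.164×10^14 m³.
ρ_w = 1029 kg m⁻³, so the mass of water = 4.164×10^14 m³ × 1029 kg m⁻³ = 4.285×10^17 kg = 4.28×10^5 Gt (and the same mass of ice, by conservation).

≈ 4.28×10^5 Gt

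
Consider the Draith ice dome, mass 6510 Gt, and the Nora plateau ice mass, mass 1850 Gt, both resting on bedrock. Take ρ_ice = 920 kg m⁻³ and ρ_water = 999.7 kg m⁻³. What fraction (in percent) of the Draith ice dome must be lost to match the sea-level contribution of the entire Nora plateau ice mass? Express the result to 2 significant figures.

Equal sea-level rise means equal mass of meltwater, i.e. equal mass of ice lost.
Ice mass of Nora: 1.850×10^15 kg; ice mass of Draith: 6.510×10^15 kg.
Fraction required = 1.850×10^15 / 6.510×10^15 = 0.284 → 28 %.

≈ 28 %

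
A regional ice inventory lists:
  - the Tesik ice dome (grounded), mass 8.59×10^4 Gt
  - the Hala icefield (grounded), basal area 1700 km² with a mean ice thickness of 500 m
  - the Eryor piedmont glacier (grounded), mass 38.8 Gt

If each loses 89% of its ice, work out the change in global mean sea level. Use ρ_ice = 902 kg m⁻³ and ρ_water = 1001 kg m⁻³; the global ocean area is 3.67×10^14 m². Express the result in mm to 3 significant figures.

Tesik: 0.89 × 8.59×10^4 Gt = 7.645×10^16 kg; dividing by ρ_w = 1001 kg m⁻³ gives 7.637×10^13 m³ of water.
Hala: ice volume = 1700 km² × 500 m = 850.0 km³; 0.89 × 850.0 × (902/1001) = 681.7 km³ of water.
Eryor: 0.89 × 38.8 Gt = 3.453×10^13 kg; dividing by ρ_w = 1001 kg m⁻³ gives 3.450×10^10 m³ of water.
Total added water ≈ 7.709×10^13 m³ over 3.67×10^14 m² → Δh = 0.210 m = 210 mm.

≈ 210 mm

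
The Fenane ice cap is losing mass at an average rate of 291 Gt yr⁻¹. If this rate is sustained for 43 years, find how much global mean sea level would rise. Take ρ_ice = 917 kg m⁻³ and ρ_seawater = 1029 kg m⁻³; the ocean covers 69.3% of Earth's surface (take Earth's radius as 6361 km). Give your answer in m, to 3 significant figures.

≈ 0.0345 m

Total mass lost = 291 Gt/yr × 43 yr = 1.251×10^4 Gt = 1.251×10^16 kg.
ρ_w = 1029 kg m⁻³, so water volume = 1.251×10^16 / 1029 = 1.216×10^13 m³.
Δh = 1.216×10^13 / 3.52×10^14 = 0.0345 m.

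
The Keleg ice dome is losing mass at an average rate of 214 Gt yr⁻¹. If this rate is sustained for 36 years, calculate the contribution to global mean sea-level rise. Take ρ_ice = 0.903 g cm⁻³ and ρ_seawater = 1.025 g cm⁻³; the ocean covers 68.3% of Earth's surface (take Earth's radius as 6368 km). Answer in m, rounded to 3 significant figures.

Total mass lost = 214 Gt/yr × 36 yr = 7704 Gt = 7.704×10^15 kg.
ρ_w = 1.025 g cm⁻³ = 1025 kg m⁻³, so water volume = 7.704×10^15 / 1025 = 7.516×10^12 m³.
Δh = 7.516×10^12 / 3.48×10^14 = 0.0216 m.

≈ 0.0216 m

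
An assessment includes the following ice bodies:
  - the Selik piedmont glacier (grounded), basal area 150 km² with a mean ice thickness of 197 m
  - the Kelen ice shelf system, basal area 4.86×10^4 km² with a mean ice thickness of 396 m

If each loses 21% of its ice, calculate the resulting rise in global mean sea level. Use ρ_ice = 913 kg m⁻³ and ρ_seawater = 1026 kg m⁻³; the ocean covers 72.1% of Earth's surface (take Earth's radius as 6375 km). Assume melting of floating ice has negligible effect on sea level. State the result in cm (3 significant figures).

Selik: ice volume = 150 km² × 197 m = 29.55 km³; 0.21 × 29.55 × (913/1026) = 5.522 km³ of water.
The Kelen ice shelf system is floating and already displaces its own weight of water, so its melt adds essentially nothing to sea level.
Total added water ≈ 5.522×10^9 m³ over 3.68×10^14 m² → Δh = 1.50×10^-5 m = 1.50×10^-3 cm.

≈ 1.50×10^-3 cm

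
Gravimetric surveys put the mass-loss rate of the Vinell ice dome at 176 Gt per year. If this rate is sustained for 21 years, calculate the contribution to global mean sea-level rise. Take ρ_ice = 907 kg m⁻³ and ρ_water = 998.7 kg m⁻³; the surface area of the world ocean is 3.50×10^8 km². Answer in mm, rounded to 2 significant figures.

≈ 11 mm

Total mass lost = 176 Gt/yr × 21 yr = 3696 Gt = 3.696×10^15 kg.
ρ_w = 998.7 kg m⁻³, so water volume = 3.696×10^15 / 998.7 = 3.701×10^12 m³.
Δh = 3.701×10^12 / 3.50×10^14 = 0.0106 m = 11 mm.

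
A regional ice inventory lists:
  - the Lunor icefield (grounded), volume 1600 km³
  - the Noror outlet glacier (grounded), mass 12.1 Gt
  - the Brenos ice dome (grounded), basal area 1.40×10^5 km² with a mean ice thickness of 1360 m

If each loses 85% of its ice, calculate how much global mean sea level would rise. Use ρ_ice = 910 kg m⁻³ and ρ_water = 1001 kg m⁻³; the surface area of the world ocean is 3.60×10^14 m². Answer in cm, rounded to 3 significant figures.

≈ 41.2 cm

Lunor: 0.85 × 1600 km³ × (910/1001) = 1236 km³ of water.
Noror: 0.85 × 12.1 Gt = 1.028×10^13 kg; dividing by ρ_w = 1001 kg m⁻³ gives 1.027×10^10 m³ of water.
Brenos: ice volume = 1.40×10^5 km² × 1360 m = 1.904×10^5 km³; 0.85 × 1.904×10^5 × (910/1001) = 1.471×10^5 km³ of water.
Total added water ≈ 1.484×10^14 m³ over 3.60×10^14 m² → Δh = 0.412 m = 41.2 cm.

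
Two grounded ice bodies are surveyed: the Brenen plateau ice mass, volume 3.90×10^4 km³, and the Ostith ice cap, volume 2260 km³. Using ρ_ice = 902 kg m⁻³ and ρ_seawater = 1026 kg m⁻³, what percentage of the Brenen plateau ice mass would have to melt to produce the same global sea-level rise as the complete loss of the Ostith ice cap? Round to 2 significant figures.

≈ 5.8 %

Equal sea-level rise means equal mass of meltwater, i.e. equal mass of ice lost.
Ice mass of Ostith: 2.039×10^15 kg; ice mass of Brenen: 3.518×10^16 kg.
Fraction required = 2.039×10^15 / 3.518×10^16 = 0.0579 → 5.8 %.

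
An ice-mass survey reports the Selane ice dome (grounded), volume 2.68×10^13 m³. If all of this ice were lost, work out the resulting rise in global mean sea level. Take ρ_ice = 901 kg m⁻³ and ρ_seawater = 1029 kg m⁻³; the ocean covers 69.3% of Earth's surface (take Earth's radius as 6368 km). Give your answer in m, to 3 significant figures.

≈ 0.0665 m

Selane: 2.68×10^13 m³ × (901/1029) = 2.347×10^13 m³ of water.
Spread over 3.53×10^14 m² of ocean, Δh = 2.347×10^13 / 3.53×10^14 = 0.0665 m.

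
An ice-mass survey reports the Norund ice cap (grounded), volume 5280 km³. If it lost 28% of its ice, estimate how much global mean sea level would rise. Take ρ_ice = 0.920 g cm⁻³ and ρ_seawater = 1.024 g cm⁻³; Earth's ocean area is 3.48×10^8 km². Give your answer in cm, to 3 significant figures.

Norund: 0.28 × 5280 km³ × (920/1024) = 1328 km³ of water.
Spread over 3.48×10^14 m² of ocean, Δh = 1.328×10^12 / 3.48×10^14 = 3.82×10^-3 m = 0.382 cm.

≈ 0.382 cm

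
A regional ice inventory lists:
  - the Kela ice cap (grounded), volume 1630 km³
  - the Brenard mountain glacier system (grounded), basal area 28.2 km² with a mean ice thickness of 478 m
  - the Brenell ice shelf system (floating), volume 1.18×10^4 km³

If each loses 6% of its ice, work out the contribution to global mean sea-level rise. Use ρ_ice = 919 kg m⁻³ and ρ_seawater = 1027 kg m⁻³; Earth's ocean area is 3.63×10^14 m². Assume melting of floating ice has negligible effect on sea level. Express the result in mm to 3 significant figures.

≈ 0.243 mm

Kela: 0.06 × 1630 km³ × (919/1027) = 87.52 km³ of water.
Brenard: ice volume = 28.2 km² × 478 m = 13.48 km³; 0.06 × 13.48 × (919/1027) = 0.7237 km³ of water.
The Brenell ice shelf system is floating and already displaces its own weight of water, so its melt adds essentially nothing to sea level.
Total added water ≈ 8.824×10^10 m³ over 3.63×10^14 m² → Δh = 2.43×10^-4 m = 0.243 mm.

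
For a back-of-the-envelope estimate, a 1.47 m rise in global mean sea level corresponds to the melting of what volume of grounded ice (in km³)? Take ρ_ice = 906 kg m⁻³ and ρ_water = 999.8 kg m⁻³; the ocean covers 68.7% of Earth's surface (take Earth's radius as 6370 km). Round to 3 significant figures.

≈ 5.68×10^5 km³

Required water volume = Δh × A = 1.47 m × 3.50×10^14 m² = 5.149×10^14 m³ = 5.149×10^5 km³.
Ice volume = water volume × ρ_w/ρ_ice = 5.149×10^5 × 999.8/906 = 5.68×10^5 km³.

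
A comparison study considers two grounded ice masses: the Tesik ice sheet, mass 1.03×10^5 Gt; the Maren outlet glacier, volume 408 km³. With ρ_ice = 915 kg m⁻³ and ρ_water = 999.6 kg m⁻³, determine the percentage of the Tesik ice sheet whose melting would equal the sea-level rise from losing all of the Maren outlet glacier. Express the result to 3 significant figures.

≈ 0.362 %

Equal sea-level rise means equal mass of meltwater, i.e. equal mass of ice lost.
Ice mass of Maren: 3.733×10^14 kg; ice mass of Tesik: 1.030×10^17 kg.
Fraction required = 3.733×10^14 / 1.030×10^17 = 3.62×10^-3 → 0.362 %.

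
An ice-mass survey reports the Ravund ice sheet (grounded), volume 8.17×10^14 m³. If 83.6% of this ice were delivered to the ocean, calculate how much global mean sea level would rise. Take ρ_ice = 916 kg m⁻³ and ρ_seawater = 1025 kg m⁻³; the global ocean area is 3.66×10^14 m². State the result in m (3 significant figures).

Ravund: 0.836 × 8.17×10^14 m³ × (916/1025) = 6.104×10^14 m³ of water.
Spread over 3.66×10^14 m² of ocean, Δh = 6.104×10^14 / 3.66×10^14 = 1.67 m.

≈ 1.67 m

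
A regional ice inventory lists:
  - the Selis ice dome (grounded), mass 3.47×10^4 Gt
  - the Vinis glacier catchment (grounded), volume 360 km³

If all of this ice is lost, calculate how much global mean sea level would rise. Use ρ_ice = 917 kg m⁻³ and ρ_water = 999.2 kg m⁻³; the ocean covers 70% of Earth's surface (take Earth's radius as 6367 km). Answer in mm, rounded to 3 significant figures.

≈ 98.3 mm

Selis: 3.47×10^4 Gt = 3.470×10^16 kg; dividing by ρ_w = 999.2 kg m⁻³ gives 3.473×10^13 m³ of water.
Vinis: 360 km³ × (917/999.2) = 330.4 km³ of water.
Total added water ≈ 3.506×10^13 m³ over 3.57×10^14 m² → Δh = 0.0983 m = 98.3 mm.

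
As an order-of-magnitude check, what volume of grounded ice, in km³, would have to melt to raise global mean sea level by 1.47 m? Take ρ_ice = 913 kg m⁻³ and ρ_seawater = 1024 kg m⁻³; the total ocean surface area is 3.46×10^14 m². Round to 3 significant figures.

Required water volume = Δh × A = 1.47 m × 3.46×10^14 m² = 5.086×10^14 m³ = 5.086×10^5 km³.
Ice volume = water volume × ρ_w/ρ_ice = 5.086×10^5 × 1024/913 = 5.70×10^5 km³.

≈ 5.70×10^5 km³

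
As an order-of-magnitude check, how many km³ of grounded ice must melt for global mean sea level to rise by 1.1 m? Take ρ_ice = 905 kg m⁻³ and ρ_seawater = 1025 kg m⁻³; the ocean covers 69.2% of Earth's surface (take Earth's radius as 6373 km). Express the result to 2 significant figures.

Required water volume = Δh × A = 1.1 m × 3.53×10^14 m² = 3.885×10^14 m³ = 3.885×10^5 km³.
Ice volume = water volume × ρ_w/ρ_ice = 3.885×10^5 × 1025/905 = 4.4×10^5 km³.

≈ 4.4×10^5 km³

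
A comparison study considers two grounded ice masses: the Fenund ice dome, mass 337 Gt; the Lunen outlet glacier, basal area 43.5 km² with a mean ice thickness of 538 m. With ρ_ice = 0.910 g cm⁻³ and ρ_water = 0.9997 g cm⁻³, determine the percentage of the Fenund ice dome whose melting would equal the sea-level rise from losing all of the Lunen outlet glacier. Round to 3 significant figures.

≈ 6.32 %

Equal sea-level rise means equal mass of meltwater, i.e. equal mass of ice lost.
Ice mass of Lunen: 2.130×10^13 kg; ice mass of Fenund: 3.370×10^14 kg.
Fraction required = 2.130×10^13 / 3.370×10^14 = 0.0632 → 6.32 %.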